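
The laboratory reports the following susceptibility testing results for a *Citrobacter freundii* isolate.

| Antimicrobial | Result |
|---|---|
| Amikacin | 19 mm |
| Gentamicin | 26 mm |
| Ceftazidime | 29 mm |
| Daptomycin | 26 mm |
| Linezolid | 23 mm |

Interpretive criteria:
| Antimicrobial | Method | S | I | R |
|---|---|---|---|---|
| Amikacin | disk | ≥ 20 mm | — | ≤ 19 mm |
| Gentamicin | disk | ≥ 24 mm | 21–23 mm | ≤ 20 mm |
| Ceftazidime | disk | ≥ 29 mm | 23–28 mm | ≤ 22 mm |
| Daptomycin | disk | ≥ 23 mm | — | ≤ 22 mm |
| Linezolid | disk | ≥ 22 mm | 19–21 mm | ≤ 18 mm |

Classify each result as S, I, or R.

Amikacin (19 mm) ≤ 19 mm → Resistant
Gentamicin: 26 mm is ≥ 24 mm ⇒ S
Ceftazidime: 29 mm is ≥ 29 mm — Susceptible
Daptomycin 26 mm: ≥ 23 mm ⇒ S
Linezolid: 23 mm is ≥ 22 mm ⇒ S

R, S, S, S, S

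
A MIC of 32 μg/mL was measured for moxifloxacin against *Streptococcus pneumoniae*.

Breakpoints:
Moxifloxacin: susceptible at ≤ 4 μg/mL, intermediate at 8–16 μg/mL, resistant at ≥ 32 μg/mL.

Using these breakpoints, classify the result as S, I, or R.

Moxifloxacin (32 μg/mL) ≥ 32 μg/mL — Resistant

Resistant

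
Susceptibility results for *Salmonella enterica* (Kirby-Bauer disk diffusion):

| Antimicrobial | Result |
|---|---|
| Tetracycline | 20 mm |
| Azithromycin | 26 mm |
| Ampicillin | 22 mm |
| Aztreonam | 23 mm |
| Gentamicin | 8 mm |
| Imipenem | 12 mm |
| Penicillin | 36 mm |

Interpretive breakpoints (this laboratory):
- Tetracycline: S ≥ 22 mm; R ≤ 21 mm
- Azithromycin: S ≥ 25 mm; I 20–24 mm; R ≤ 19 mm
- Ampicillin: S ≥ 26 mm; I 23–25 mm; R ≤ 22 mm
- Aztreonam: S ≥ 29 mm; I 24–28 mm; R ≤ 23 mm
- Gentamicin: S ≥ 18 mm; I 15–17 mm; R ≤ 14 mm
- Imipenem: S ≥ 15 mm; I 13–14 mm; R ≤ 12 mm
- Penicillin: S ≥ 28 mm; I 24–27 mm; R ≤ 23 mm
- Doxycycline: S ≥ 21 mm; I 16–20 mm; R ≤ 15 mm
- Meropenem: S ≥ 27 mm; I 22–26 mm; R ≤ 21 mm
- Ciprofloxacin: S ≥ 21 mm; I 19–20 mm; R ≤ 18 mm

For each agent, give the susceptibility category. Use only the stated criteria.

R, S, R, R, R, R, S

Tetracycline: 20 mm is ≤ 21 mm ⇒ Resistant
Azithromycin: 26 mm is ≥ 25 mm ⇒ S
Ampicillin: 22 mm is ≤ 22 mm → R
Aztreonam (23 mm) ≤ 23 mm — R
Gentamicin: 8 mm is ≤ 14 mm → resistant
Imipenem: 12 mm is ≤ 12 mm → R
Penicillin: 36 mm is ≥ 28 mm ⇒ susceptible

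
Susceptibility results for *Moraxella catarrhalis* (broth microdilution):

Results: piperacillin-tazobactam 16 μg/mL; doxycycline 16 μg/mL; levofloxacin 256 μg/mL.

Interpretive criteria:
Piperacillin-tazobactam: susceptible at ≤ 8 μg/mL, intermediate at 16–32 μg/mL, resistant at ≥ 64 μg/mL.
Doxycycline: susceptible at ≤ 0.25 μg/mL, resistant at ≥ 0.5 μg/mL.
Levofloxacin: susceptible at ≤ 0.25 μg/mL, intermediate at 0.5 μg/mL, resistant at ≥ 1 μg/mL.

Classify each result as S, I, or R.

I, R, R

Piperacillin-tazobactam 16 μg/mL: in 16–32 μg/mL → Intermediate
Doxycycline 16 μg/mL: ≥ 0.5 μg/mL — resistant
Levofloxacin 256 μg/mL: ≥ 1 μg/mL — resistant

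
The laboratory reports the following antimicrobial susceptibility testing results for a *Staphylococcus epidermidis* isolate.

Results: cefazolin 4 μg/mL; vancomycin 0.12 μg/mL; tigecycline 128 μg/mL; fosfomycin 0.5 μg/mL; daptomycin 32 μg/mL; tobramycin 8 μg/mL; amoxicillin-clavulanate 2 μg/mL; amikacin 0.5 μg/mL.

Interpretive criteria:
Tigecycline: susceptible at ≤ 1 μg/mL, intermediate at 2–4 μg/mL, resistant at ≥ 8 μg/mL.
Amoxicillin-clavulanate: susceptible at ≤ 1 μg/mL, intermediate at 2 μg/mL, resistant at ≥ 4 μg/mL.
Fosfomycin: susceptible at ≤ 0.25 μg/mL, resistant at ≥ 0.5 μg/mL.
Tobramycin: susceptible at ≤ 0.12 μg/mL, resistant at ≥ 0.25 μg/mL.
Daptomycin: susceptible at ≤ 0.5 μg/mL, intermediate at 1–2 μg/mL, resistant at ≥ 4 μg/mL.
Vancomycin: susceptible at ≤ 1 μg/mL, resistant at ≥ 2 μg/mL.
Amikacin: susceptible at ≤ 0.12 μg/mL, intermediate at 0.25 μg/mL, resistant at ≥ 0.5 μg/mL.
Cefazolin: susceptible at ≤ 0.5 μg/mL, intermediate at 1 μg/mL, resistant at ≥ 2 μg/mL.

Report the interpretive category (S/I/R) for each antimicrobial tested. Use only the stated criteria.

Cefazolin (4 μg/mL) ≥ 2 μg/mL ⇒ resistant
Vancomycin 0.12 μg/mL: ≤ 1 μg/mL ⇒ S
Tigecycline: 128 μg/mL is ≥ 8 μg/mL — R
Fosfomycin 0.5 μg/mL: ≥ 0.5 μg/mL — R
Daptomycin 32 μg/mL: ≥ 4 μg/mL — R
Tobramycin 8 μg/mL: ≥ 0.25 μg/mL — resistant
Amoxicillin-clavulanate (2 μg/mL) = 2 μg/mL ⇒ Intermediate
Amikacin: 0.5 μg/mL is ≥ 0.5 μg/mL — Resistant

R, S, R, R, R, R, I, R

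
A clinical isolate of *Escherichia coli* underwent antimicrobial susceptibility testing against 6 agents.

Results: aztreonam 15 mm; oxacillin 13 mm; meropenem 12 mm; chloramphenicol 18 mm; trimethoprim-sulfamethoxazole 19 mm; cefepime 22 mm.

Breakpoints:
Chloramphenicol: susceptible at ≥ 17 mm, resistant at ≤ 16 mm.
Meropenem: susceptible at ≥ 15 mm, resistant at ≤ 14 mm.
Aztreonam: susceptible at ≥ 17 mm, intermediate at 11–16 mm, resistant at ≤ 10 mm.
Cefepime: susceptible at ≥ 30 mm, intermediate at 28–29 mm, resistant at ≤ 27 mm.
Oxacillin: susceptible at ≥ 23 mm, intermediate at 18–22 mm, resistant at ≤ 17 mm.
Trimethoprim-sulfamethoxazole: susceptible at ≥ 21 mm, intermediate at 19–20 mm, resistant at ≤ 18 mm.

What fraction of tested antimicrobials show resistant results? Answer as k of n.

3 of 6

Aztreonam (15 mm) in 11–16 mm — intermediate
Oxacillin 13 mm: ≤ 17 mm → resistant
Meropenem 12 mm: ≤ 14 mm ⇒ resistant
Chloramphenicol (18 mm) ≥ 17 mm — S
Trimethoprim-sulfamethoxazole (19 mm) in 19–20 mm ⇒ I
Cefepime (22 mm) ≤ 27 mm — Resistant
Resistant: 3/6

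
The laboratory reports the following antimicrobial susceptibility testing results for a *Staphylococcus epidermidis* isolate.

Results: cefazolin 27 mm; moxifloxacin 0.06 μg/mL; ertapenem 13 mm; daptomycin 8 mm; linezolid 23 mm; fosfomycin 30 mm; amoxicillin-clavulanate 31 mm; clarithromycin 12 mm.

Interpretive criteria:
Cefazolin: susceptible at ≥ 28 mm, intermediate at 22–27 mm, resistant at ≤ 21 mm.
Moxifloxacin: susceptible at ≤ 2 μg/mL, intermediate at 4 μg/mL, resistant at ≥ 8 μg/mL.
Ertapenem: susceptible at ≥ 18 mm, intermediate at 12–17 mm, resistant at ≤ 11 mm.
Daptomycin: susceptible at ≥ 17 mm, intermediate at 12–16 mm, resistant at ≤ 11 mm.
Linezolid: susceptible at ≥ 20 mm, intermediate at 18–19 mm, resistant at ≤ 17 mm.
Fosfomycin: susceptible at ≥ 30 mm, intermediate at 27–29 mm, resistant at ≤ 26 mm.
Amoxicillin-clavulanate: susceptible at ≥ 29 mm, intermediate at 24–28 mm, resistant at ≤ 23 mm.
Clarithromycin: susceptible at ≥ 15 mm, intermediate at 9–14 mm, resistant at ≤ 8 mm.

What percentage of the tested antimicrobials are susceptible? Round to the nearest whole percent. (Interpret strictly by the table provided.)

50%

Cefazolin: 27 mm is in 22–27 mm → Intermediate
Moxifloxacin 0.06 μg/mL: ≤ 2 μg/mL ⇒ Susceptible
Ertapenem (13 mm) in 12–17 mm ⇒ I
Daptomycin (8 mm) ≤ 11 mm → resistant
Linezolid: 23 mm is ≥ 20 mm — S
Fosfomycin: 30 mm is ≥ 30 mm ⇒ S
Amoxicillin-clavulanate: 31 mm is ≥ 29 mm — Susceptible
Clarithromycin (12 mm) in 9–14 mm → Intermediate
Susceptible: 4/8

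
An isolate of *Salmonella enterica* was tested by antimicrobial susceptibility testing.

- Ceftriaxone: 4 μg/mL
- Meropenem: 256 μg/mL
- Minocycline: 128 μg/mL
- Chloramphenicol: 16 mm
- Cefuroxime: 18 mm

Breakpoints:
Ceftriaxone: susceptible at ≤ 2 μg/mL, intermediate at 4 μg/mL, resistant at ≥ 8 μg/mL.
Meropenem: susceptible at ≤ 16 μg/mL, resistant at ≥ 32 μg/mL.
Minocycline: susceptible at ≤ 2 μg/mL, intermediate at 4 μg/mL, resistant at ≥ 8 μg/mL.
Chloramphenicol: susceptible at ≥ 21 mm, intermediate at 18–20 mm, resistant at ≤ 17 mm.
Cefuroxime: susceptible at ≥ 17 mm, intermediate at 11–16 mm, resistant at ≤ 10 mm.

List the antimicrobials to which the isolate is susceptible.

Ceftriaxone: 4 μg/mL is = 4 μg/mL ⇒ intermediate
Meropenem (256 μg/mL) ≥ 32 μg/mL ⇒ R
Minocycline (128 μg/mL) ≥ 8 μg/mL — R
Chloramphenicol (16 mm) ≤ 17 mm → Resistant
Cefuroxime: 18 mm is ≥ 17 mm ⇒ susceptible

cefuroxime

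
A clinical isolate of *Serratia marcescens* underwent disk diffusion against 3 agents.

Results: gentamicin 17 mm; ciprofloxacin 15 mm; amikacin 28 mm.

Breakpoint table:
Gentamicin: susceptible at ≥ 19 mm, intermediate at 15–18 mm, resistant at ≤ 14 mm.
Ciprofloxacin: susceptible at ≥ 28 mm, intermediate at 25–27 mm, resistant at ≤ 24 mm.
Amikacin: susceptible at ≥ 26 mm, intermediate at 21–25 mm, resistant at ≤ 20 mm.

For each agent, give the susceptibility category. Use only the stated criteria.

Gentamicin 17 mm: in 15–18 mm ⇒ Intermediate
Ciprofloxacin 15 mm: ≤ 24 mm → resistant
Amikacin: 28 mm is ≥ 26 mm — S

I, R, S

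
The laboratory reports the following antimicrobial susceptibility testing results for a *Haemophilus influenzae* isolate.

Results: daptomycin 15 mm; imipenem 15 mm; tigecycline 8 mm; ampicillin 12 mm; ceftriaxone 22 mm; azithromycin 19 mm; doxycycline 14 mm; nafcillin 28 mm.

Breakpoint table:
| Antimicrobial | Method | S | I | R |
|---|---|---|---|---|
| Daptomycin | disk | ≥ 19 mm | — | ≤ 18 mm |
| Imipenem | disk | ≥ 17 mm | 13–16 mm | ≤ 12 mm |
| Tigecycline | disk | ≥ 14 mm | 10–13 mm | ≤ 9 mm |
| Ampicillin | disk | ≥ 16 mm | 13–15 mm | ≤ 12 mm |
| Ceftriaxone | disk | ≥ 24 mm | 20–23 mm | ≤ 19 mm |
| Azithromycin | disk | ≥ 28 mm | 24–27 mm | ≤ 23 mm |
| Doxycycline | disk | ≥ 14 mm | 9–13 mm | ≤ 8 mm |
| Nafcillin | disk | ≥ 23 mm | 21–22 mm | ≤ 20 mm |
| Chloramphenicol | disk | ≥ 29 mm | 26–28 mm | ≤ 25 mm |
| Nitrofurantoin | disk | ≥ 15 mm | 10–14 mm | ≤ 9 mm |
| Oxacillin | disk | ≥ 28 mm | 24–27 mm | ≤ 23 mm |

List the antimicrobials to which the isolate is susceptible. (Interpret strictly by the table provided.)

doxycycline, nafcillin

Daptomycin: 15 mm is ≤ 18 mm ⇒ resistant
Imipenem 15 mm: in 13–16 mm → Intermediate
Tigecycline (8 mm) ≤ 9 mm → R
Ampicillin 12 mm: ≤ 12 mm — Resistant
Ceftriaxone (22 mm) in 20–23 mm → intermediate
Azithromycin 19 mm: ≤ 23 mm — R
Doxycycline (14 mm) ≥ 14 mm — susceptible
Nafcillin 28 mm: ≥ 23 mm — susceptible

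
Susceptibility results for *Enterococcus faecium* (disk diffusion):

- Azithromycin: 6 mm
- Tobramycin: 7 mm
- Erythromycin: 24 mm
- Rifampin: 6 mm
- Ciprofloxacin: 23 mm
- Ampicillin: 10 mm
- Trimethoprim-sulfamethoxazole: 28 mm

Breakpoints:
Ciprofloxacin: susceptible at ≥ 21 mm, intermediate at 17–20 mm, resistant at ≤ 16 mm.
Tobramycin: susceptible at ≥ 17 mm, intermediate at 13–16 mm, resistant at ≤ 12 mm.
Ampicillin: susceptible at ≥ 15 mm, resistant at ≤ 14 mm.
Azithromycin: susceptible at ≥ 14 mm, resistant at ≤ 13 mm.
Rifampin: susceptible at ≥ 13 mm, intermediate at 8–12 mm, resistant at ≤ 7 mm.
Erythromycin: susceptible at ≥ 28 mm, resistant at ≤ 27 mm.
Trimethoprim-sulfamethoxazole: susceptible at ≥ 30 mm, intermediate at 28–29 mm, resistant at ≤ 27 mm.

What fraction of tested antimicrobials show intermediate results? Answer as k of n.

Azithromycin 6 mm: ≤ 13 mm ⇒ resistant
Tobramycin 7 mm: ≤ 12 mm — resistant
Erythromycin (24 mm) ≤ 27 mm ⇒ R
Rifampin (6 mm) ≤ 7 mm ⇒ resistant
Ciprofloxacin: 23 mm is ≥ 21 mm ⇒ S
Ampicillin: 10 mm is ≤ 14 mm ⇒ resistant
Trimethoprim-sulfamethoxazole 28 mm: in 28–29 mm → intermediate
Intermediate: 1/7

1 of 7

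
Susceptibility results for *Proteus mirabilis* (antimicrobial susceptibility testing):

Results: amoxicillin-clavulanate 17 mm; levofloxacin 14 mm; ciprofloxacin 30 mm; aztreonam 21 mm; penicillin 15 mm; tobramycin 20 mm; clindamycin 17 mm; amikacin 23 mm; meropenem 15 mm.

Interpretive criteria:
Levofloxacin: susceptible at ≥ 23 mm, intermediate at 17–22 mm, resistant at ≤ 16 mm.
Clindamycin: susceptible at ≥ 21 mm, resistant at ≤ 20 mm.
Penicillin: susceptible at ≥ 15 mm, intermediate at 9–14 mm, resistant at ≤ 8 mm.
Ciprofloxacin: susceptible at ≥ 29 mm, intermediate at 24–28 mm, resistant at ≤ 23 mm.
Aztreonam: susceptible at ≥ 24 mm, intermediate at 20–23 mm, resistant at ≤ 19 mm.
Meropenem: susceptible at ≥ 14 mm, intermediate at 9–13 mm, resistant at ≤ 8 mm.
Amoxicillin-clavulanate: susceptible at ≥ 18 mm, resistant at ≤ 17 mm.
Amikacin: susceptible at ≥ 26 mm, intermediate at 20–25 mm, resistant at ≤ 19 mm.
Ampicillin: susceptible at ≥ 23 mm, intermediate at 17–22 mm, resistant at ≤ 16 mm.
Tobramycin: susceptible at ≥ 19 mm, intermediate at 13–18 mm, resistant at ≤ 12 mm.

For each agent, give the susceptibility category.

R, R, S, I, S, S, R, I, S

Amoxicillin-clavulanate (17 mm) ≤ 17 mm → resistant
Levofloxacin: 14 mm is ≤ 16 mm ⇒ resistant
Ciprofloxacin (30 mm) ≥ 29 mm — susceptible
Aztreonam: 21 mm is in 20–23 mm — I
Penicillin: 15 mm is ≥ 15 mm ⇒ S
Tobramycin: 20 mm is ≥ 19 mm — S
Clindamycin 17 mm: ≤ 20 mm → resistant
Amikacin: 23 mm is in 20–25 mm — Intermediate
Meropenem (15 mm) ≥ 14 mm → susceptible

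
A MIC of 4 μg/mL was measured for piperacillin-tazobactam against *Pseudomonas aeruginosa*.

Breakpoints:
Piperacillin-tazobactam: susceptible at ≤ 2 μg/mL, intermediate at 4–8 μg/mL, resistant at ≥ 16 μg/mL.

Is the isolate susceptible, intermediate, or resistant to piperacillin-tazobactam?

Piperacillin-tazobactam (4 μg/mL) in 4–8 μg/mL — intermediate

I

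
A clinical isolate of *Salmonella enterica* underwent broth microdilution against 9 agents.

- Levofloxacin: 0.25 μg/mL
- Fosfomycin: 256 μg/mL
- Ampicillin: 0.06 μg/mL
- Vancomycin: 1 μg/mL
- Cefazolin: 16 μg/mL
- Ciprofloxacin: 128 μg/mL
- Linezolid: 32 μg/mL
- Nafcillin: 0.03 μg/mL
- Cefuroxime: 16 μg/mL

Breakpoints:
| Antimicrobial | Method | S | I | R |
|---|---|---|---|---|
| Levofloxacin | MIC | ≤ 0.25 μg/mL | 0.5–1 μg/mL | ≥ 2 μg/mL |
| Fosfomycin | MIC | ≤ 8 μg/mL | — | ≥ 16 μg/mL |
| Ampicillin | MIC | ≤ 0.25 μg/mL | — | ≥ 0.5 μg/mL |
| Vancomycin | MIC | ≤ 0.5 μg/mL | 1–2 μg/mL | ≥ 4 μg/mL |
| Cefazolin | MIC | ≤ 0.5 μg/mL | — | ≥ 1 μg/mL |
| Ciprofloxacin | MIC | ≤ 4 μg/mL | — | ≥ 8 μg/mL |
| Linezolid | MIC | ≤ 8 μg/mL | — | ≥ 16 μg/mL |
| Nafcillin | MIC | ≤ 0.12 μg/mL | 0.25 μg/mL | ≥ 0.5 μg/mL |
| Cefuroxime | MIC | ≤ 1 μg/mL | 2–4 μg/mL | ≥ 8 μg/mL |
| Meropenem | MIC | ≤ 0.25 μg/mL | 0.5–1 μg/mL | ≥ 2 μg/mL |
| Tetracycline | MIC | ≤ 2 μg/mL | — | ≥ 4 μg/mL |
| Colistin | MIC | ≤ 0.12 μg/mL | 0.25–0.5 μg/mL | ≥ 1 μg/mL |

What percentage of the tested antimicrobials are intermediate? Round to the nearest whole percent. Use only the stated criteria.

11%

Levofloxacin: 0.25 μg/mL is ≤ 0.25 μg/mL → S
Fosfomycin (256 μg/mL) ≥ 16 μg/mL → resistant
Ampicillin: 0.06 μg/mL is ≤ 0.25 μg/mL — Susceptible
Vancomycin (1 μg/mL) in 1–2 μg/mL — Intermediate
Cefazolin: 16 μg/mL is ≥ 1 μg/mL → Resistant
Ciprofloxacin: 128 μg/mL is ≥ 8 μg/mL → resistant
Linezolid: 32 μg/mL is ≥ 16 μg/mL → Resistant
Nafcillin 0.03 μg/mL: ≤ 0.12 μg/mL → susceptible
Cefuroxime: 16 μg/mL is ≥ 8 μg/mL → Resistant
Intermediate: 1/9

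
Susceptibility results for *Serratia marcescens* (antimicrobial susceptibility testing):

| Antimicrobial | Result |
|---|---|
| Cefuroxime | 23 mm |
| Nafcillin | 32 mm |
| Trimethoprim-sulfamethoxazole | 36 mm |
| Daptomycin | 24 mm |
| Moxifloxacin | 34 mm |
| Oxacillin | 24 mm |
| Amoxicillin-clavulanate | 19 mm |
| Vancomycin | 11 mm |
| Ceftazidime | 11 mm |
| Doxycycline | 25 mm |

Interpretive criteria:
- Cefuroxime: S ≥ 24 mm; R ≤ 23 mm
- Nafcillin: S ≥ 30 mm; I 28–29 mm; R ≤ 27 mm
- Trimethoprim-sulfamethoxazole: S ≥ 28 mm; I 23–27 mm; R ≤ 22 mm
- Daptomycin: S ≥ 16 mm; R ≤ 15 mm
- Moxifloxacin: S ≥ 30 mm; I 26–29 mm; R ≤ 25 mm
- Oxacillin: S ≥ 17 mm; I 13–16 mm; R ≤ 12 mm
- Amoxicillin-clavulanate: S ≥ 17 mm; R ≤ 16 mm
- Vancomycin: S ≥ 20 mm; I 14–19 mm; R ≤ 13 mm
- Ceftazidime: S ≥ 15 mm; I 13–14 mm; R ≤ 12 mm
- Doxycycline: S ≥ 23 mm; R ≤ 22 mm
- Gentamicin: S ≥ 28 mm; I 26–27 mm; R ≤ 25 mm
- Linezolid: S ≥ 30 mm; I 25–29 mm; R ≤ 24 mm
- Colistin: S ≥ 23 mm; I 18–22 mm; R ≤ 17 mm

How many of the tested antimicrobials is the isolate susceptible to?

7

Cefuroxime: 23 mm is ≤ 23 mm → Resistant
Nafcillin (32 mm) ≥ 30 mm ⇒ susceptible
Trimethoprim-sulfamethoxazole (36 mm) ≥ 28 mm ⇒ susceptible
Daptomycin (24 mm) ≥ 16 mm — Susceptible
Moxifloxacin 34 mm: ≥ 30 mm — susceptible
Oxacillin: 24 mm is ≥ 17 mm ⇒ S
Amoxicillin-clavulanate (19 mm) ≥ 17 mm ⇒ Susceptible
Vancomycin 11 mm: ≤ 13 mm ⇒ Resistant
Ceftazidime: 11 mm is ≤ 12 mm → resistant
Doxycycline (25 mm) ≥ 23 mm → Susceptible
Susceptible: 7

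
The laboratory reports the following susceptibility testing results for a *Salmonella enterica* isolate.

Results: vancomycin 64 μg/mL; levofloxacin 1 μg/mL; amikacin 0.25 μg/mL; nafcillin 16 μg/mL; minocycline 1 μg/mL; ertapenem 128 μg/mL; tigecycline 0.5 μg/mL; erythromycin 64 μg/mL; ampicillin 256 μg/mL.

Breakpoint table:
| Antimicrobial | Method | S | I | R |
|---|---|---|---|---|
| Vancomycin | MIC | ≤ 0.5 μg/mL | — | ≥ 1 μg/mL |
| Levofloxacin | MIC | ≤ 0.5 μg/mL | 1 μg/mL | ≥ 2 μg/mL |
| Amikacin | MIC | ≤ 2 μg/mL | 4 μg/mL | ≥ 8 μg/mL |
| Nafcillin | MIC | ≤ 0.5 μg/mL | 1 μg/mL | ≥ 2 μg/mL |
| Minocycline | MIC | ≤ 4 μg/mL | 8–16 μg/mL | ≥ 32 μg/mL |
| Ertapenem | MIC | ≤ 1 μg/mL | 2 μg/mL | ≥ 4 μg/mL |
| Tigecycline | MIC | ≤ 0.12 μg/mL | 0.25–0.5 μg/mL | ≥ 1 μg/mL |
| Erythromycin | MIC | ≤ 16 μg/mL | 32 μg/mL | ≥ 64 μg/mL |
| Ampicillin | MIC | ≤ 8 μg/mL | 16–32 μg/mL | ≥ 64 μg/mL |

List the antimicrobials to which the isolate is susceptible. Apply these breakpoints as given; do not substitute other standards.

Vancomycin 64 μg/mL: ≥ 1 μg/mL — R
Levofloxacin 1 μg/mL: = 1 μg/mL ⇒ intermediate
Amikacin (0.25 μg/mL) ≤ 2 μg/mL — Susceptible
Nafcillin (16 μg/mL) ≥ 2 μg/mL → Resistant
Minocycline 1 μg/mL: ≤ 4 μg/mL — S
Ertapenem 128 μg/mL: ≥ 4 μg/mL ⇒ R
Tigecycline (0.5 μg/mL) in 0.25–0.5 μg/mL → intermediate
Erythromycin (64 μg/mL) ≥ 64 μg/mL — Resistant
Ampicillin 256 μg/mL: ≥ 64 μg/mL ⇒ R

amikacin, minocycline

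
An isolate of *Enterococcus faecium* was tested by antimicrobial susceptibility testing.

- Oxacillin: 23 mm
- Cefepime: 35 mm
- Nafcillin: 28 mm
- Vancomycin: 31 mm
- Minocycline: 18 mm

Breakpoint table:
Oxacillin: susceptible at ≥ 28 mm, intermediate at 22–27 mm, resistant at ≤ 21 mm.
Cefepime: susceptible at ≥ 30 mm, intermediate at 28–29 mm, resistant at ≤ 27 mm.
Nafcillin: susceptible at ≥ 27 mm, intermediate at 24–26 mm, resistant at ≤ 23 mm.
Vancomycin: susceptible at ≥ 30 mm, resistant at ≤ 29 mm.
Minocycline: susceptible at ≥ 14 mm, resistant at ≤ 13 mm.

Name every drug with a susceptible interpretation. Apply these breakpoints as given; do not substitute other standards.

Oxacillin: 23 mm is in 22–27 mm → intermediate
Cefepime 35 mm: ≥ 30 mm → Susceptible
Nafcillin (28 mm) ≥ 27 mm → susceptible
Vancomycin (31 mm) ≥ 30 mm → S
Minocycline 18 mm: ≥ 14 mm — Susceptible

cefepime, nafcillin, vancomycin, minocycline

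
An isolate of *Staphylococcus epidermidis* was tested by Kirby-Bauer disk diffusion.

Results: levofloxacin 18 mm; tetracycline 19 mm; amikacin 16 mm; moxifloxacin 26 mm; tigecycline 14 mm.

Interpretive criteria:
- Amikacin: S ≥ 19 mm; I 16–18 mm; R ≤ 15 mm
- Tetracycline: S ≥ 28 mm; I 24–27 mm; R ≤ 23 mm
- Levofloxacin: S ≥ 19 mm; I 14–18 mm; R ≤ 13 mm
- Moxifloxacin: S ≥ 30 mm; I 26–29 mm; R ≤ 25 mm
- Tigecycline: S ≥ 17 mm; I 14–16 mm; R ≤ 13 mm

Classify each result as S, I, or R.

I, R, I, I, I

Levofloxacin 18 mm: in 14–18 mm → I
Tetracycline 19 mm: ≤ 23 mm ⇒ resistant
Amikacin (16 mm) in 16–18 mm → Intermediate
Moxifloxacin (26 mm) in 26–29 mm → I
Tigecycline: 14 mm is in 14–16 mm → intermediate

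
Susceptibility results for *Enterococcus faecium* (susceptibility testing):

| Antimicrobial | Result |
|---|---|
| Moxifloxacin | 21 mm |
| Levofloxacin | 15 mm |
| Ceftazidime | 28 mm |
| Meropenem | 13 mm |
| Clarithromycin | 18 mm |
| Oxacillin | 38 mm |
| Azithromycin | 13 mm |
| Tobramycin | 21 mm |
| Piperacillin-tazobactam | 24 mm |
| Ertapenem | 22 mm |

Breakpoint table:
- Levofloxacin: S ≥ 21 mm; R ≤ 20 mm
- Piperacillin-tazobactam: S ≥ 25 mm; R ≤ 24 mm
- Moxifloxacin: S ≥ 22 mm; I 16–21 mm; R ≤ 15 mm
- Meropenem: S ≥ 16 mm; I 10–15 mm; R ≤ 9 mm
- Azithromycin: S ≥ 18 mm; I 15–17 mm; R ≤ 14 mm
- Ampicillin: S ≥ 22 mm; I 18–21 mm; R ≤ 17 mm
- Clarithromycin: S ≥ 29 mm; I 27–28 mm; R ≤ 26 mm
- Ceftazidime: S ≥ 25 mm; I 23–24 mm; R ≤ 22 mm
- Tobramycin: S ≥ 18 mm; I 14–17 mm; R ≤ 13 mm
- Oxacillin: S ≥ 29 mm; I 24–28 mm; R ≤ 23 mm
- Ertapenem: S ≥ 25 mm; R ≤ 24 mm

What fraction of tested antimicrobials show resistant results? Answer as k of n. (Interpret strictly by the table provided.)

Moxifloxacin (21 mm) in 16–21 mm ⇒ I
Levofloxacin 15 mm: ≤ 20 mm — R
Ceftazidime: 28 mm is ≥ 25 mm ⇒ Susceptible
Meropenem: 13 mm is in 10–15 mm ⇒ I
Clarithromycin (18 mm) ≤ 26 mm → R
Oxacillin (38 mm) ≥ 29 mm ⇒ Susceptible
Azithromycin (13 mm) ≤ 14 mm → Resistant
Tobramycin 21 mm: ≥ 18 mm → susceptible
Piperacillin-tazobactam: 24 mm is ≤ 24 mm ⇒ Resistant
Ertapenem: 22 mm is ≤ 24 mm — R
Resistant: 5/10

5 of 10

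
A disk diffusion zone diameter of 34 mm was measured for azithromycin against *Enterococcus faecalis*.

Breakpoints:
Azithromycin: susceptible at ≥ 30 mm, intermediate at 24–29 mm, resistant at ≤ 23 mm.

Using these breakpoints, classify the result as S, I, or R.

S

Azithromycin 34 mm: ≥ 30 mm — susceptible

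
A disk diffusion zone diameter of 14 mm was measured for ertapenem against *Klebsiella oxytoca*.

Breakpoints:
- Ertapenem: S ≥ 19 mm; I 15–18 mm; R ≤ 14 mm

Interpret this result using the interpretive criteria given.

Resistant

Ertapenem: 14 mm is ≤ 14 mm → Resistant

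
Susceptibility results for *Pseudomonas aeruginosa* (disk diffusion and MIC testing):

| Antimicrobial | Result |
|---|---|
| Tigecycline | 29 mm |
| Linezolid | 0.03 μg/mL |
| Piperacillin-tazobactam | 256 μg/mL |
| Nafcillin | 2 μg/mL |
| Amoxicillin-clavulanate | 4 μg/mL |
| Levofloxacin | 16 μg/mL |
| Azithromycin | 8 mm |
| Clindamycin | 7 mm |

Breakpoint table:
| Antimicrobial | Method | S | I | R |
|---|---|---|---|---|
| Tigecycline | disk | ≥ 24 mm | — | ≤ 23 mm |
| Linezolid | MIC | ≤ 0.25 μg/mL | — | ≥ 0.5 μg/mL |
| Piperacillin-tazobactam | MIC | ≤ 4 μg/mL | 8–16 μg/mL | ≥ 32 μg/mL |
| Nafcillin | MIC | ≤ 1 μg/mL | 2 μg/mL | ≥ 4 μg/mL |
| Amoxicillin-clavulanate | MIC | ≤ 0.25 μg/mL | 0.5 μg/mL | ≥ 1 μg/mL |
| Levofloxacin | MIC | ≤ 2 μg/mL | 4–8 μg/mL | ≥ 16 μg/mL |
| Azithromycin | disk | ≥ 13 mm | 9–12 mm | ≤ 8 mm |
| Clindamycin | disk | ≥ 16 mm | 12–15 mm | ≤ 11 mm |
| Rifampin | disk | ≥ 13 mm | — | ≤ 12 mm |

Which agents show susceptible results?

tigecycline, linezolid

Tigecycline: 29 mm is ≥ 24 mm — Susceptible
Linezolid: 0.03 μg/mL is ≤ 0.25 μg/mL ⇒ susceptible
Piperacillin-tazobactam (256 μg/mL) ≥ 32 μg/mL ⇒ Resistant
Nafcillin 2 μg/mL: = 2 μg/mL ⇒ I
Amoxicillin-clavulanate 4 μg/mL: ≥ 1 μg/mL — resistant
Levofloxacin 16 μg/mL: ≥ 16 μg/mL — resistant
Azithromycin (8 mm) ≤ 8 mm — resistant
Clindamycin: 7 mm is ≤ 11 mm — resistant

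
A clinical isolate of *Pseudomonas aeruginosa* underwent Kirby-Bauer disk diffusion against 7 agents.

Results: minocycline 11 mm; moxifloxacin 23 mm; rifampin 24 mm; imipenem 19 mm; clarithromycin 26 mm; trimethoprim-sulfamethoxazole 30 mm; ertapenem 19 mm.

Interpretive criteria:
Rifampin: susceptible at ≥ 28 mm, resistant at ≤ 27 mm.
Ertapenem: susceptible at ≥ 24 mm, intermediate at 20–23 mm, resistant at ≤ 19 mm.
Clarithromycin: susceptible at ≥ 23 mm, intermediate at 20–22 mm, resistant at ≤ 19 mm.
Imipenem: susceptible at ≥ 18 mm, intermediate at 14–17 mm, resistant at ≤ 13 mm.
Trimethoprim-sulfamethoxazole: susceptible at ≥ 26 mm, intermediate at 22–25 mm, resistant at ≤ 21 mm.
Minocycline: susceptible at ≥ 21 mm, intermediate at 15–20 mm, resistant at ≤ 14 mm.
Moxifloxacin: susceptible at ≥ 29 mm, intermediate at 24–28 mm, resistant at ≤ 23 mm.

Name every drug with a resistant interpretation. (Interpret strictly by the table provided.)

minocycline, moxifloxacin, rifampin, ertapenem

Minocycline 11 mm: ≤ 14 mm ⇒ R
Moxifloxacin (23 mm) ≤ 23 mm → R
Rifampin (24 mm) ≤ 27 mm → R
Imipenem: 19 mm is ≥ 18 mm ⇒ Susceptible
Clarithromycin: 26 mm is ≥ 23 mm → Susceptible
Trimethoprim-sulfamethoxazole (30 mm) ≥ 26 mm → S
Ertapenem 19 mm: ≤ 19 mm — Resistant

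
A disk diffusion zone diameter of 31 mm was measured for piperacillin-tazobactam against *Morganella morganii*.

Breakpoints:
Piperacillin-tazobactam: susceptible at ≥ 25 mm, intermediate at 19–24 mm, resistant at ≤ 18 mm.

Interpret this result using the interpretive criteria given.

S

Piperacillin-tazobactam (31 mm) ≥ 25 mm → susceptible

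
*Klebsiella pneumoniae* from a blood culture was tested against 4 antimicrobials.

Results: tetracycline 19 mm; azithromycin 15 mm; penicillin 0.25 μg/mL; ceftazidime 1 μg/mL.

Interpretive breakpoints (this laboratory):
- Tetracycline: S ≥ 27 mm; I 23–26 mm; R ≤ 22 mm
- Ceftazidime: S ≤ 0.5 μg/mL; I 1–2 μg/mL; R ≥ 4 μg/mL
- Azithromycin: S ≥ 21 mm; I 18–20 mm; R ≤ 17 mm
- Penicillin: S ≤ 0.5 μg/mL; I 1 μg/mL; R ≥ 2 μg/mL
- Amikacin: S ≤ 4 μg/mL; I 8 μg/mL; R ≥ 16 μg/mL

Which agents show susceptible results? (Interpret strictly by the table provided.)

Tetracycline: 19 mm is ≤ 22 mm ⇒ Resistant
Azithromycin (15 mm) ≤ 17 mm → R
Penicillin: 0.25 μg/mL is ≤ 0.5 μg/mL — Susceptible
Ceftazidime 1 μg/mL: in 1–2 μg/mL → intermediate

penicillin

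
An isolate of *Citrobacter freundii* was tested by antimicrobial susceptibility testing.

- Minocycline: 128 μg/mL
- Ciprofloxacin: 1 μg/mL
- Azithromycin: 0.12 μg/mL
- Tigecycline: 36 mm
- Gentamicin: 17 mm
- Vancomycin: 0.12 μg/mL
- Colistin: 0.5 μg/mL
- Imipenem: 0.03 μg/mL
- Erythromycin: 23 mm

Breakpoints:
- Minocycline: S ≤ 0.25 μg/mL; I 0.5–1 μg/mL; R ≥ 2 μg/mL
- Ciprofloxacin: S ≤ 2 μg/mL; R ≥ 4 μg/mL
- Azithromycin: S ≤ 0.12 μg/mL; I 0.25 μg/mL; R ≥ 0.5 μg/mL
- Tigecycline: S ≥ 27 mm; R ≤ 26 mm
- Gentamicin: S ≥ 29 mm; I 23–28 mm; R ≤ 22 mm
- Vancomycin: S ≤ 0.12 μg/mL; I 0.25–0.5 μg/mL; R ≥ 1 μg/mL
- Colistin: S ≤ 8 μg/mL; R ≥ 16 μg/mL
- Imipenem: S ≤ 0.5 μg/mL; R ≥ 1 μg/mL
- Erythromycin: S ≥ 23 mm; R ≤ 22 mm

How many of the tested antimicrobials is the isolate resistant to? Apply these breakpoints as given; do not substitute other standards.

Minocycline: 128 μg/mL is ≥ 2 μg/mL ⇒ Resistant
Ciprofloxacin: 1 μg/mL is ≤ 2 μg/mL ⇒ susceptible
Azithromycin 0.12 μg/mL: ≤ 0.12 μg/mL → S
Tigecycline 36 mm: ≥ 27 mm → S
Gentamicin: 17 mm is ≤ 22 mm — R
Vancomycin 0.12 μg/mL: ≤ 0.12 μg/mL ⇒ S
Colistin 0.5 μg/mL: ≤ 8 μg/mL ⇒ S
Imipenem: 0.03 μg/mL is ≤ 0.5 μg/mL — susceptible
Erythromycin (23 mm) ≥ 23 mm ⇒ susceptible
Resistant: 2

2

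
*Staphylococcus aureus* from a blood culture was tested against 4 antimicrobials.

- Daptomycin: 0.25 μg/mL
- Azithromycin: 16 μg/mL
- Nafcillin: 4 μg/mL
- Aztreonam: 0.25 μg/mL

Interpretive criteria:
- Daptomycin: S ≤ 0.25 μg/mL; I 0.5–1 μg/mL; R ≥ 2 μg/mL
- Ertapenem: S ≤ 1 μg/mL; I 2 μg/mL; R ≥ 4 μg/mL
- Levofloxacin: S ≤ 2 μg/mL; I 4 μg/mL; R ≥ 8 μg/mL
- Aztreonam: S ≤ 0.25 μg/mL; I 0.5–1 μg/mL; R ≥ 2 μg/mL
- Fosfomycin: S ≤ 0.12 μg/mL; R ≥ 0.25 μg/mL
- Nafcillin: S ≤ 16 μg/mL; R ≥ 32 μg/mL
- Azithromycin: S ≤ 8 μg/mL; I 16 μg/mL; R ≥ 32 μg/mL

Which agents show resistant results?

none

Daptomycin 0.25 μg/mL: ≤ 0.25 μg/mL — susceptible
Azithromycin: 16 μg/mL is = 16 μg/mL ⇒ I
Nafcillin (4 μg/mL) ≤ 16 μg/mL ⇒ S
Aztreonam 0.25 μg/mL: ≤ 0.25 μg/mL ⇒ susceptible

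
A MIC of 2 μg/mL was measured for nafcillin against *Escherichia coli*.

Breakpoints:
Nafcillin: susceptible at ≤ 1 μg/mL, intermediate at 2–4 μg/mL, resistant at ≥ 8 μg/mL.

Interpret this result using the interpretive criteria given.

Intermediate

Nafcillin 2 μg/mL: in 2–4 μg/mL ⇒ intermediate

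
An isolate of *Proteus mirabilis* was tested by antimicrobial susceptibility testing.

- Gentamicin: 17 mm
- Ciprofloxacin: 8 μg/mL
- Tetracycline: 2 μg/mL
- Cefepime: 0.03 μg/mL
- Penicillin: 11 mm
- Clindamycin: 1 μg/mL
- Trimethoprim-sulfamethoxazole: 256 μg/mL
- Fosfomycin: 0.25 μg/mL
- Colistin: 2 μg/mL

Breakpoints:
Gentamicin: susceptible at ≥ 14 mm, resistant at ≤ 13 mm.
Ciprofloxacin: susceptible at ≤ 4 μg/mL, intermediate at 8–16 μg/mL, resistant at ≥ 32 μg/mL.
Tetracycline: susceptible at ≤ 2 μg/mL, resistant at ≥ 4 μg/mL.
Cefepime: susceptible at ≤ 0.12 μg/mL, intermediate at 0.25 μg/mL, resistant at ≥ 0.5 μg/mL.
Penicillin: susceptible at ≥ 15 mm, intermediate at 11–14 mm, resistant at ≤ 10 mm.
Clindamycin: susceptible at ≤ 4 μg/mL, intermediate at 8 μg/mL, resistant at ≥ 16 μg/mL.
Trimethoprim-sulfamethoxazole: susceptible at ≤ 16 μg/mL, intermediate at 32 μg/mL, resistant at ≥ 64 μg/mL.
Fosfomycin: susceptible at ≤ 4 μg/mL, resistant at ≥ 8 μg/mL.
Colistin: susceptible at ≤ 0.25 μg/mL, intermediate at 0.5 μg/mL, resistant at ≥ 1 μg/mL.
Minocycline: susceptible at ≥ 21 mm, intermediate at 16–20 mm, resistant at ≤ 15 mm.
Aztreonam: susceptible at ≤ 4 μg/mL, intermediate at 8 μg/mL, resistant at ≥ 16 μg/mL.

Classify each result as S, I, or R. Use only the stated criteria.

Gentamicin (17 mm) ≥ 14 mm — S
Ciprofloxacin: 8 μg/mL is in 8–16 μg/mL — I
Tetracycline 2 μg/mL: ≤ 2 μg/mL → susceptible
Cefepime: 0.03 μg/mL is ≤ 0.12 μg/mL — Susceptible
Penicillin: 11 mm is in 11–14 mm ⇒ intermediate
Clindamycin 1 μg/mL: ≤ 4 μg/mL → susceptible
Trimethoprim-sulfamethoxazole 256 μg/mL: ≥ 64 μg/mL ⇒ R
Fosfomycin: 0.25 μg/mL is ≤ 4 μg/mL ⇒ S
Colistin (2 μg/mL) ≥ 1 μg/mL ⇒ Resistant

S, I, S, S, I, S, R, S, R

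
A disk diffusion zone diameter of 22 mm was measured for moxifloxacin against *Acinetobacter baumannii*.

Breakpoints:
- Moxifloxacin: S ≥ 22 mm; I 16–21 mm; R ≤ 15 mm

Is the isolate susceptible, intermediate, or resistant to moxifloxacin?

S

Moxifloxacin (22 mm) ≥ 22 mm → Susceptible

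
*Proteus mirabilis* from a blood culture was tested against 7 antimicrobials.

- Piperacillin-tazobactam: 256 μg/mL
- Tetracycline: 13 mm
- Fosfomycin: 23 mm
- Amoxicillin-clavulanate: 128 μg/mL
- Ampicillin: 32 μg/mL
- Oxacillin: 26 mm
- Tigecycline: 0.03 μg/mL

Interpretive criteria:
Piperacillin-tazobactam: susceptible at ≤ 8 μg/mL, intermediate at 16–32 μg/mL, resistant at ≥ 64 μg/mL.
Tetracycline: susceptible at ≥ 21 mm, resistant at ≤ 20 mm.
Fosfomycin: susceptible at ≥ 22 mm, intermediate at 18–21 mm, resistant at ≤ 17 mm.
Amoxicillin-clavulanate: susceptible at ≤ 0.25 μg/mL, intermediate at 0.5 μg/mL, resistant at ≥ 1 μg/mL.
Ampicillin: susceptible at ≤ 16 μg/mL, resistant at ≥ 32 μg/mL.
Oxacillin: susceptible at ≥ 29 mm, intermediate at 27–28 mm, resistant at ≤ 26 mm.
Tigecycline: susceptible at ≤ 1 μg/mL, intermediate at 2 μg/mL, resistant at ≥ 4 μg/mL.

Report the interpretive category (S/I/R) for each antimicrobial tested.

Piperacillin-tazobactam: 256 μg/mL is ≥ 64 μg/mL ⇒ resistant
Tetracycline 13 mm: ≤ 20 mm — R
Fosfomycin (23 mm) ≥ 22 mm → susceptible
Amoxicillin-clavulanate 128 μg/mL: ≥ 1 μg/mL — R
Ampicillin: 32 μg/mL is ≥ 32 μg/mL — resistant
Oxacillin: 26 mm is ≤ 26 mm → Resistant
Tigecycline (0.03 μg/mL) ≤ 1 μg/mL → susceptible

R, R, S, R, R, R, S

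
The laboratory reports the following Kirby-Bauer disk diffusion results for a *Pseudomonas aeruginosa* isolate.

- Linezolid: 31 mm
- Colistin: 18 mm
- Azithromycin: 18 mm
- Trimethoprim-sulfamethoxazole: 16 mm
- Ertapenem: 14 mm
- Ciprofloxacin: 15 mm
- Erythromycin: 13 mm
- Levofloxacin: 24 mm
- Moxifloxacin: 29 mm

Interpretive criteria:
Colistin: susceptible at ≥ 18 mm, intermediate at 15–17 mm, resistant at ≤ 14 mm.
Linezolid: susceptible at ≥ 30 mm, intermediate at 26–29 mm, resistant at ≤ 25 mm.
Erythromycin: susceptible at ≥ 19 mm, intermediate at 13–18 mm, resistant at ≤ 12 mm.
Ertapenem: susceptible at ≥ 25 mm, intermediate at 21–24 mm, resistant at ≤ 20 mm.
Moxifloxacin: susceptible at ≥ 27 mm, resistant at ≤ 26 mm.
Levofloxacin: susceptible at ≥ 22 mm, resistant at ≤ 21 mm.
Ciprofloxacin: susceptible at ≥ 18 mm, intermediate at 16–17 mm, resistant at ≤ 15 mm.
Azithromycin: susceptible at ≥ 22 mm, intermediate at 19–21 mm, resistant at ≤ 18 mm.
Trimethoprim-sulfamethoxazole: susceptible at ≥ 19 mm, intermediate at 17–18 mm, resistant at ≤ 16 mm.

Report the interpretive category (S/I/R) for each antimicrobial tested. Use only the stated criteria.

S, S, R, R, R, R, I, S, S

Linezolid (31 mm) ≥ 30 mm ⇒ Susceptible
Colistin (18 mm) ≥ 18 mm ⇒ Susceptible
Azithromycin 18 mm: ≤ 18 mm ⇒ resistant
Trimethoprim-sulfamethoxazole: 16 mm is ≤ 16 mm — R
Ertapenem (14 mm) ≤ 20 mm → resistant
Ciprofloxacin 15 mm: ≤ 15 mm → Resistant
Erythromycin (13 mm) in 13–18 mm — I
Levofloxacin (24 mm) ≥ 22 mm → susceptible
Moxifloxacin 29 mm: ≥ 27 mm → susceptible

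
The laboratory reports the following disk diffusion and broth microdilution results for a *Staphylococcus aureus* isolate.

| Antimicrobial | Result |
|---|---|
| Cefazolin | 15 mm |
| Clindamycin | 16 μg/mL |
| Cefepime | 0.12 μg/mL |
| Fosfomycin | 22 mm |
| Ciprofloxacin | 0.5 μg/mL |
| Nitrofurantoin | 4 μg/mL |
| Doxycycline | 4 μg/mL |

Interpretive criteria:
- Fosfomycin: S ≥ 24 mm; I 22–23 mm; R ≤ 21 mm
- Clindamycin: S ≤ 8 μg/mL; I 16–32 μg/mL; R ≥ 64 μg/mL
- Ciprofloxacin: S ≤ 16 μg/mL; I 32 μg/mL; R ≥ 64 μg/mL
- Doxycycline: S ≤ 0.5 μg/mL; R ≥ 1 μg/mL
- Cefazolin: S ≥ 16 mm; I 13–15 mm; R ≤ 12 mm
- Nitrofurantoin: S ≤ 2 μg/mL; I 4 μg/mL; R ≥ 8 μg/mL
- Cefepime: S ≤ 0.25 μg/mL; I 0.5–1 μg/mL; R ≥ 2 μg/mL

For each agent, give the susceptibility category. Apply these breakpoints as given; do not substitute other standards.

Cefazolin 15 mm: in 13–15 mm — intermediate
Clindamycin (16 μg/mL) in 16–32 μg/mL → I
Cefepime 0.12 μg/mL: ≤ 0.25 μg/mL — Susceptible
Fosfomycin: 22 mm is in 22–23 mm — intermediate
Ciprofloxacin 0.5 μg/mL: ≤ 16 μg/mL — Susceptible
Nitrofurantoin 4 μg/mL: = 4 μg/mL — I
Doxycycline 4 μg/mL: ≥ 1 μg/mL — Resistant

I, I, S, I, S, I, R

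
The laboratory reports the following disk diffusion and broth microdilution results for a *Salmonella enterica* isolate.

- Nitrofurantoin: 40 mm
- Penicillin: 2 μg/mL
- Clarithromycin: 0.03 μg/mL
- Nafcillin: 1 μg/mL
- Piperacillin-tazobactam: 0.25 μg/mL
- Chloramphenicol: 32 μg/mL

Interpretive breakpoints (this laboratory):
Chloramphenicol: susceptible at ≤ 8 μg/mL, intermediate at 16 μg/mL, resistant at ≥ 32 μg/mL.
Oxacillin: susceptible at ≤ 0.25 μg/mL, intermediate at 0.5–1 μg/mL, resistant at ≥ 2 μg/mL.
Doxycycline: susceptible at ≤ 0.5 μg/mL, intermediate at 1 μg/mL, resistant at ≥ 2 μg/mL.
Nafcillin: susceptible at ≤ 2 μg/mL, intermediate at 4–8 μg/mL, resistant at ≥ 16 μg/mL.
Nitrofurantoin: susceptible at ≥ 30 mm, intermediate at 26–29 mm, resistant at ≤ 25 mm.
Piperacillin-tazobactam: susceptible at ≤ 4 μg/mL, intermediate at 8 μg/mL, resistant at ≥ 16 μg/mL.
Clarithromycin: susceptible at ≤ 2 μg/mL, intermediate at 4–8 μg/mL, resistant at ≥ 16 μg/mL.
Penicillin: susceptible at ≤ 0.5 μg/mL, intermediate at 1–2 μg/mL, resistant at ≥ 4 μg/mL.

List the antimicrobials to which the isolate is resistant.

Nitrofurantoin: 40 mm is ≥ 30 mm → susceptible
Penicillin: 2 μg/mL is in 1–2 μg/mL → intermediate
Clarithromycin 0.03 μg/mL: ≤ 2 μg/mL ⇒ Susceptible
Nafcillin (1 μg/mL) ≤ 2 μg/mL → susceptible
Piperacillin-tazobactam: 0.25 μg/mL is ≤ 4 μg/mL → S
Chloramphenicol (32 μg/mL) ≥ 32 μg/mL → R

chloramphenicol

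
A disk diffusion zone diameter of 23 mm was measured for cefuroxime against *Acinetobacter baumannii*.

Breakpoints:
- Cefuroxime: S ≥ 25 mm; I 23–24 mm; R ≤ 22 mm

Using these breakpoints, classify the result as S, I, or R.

Intermediate

Cefuroxime 23 mm: in 23–24 mm → I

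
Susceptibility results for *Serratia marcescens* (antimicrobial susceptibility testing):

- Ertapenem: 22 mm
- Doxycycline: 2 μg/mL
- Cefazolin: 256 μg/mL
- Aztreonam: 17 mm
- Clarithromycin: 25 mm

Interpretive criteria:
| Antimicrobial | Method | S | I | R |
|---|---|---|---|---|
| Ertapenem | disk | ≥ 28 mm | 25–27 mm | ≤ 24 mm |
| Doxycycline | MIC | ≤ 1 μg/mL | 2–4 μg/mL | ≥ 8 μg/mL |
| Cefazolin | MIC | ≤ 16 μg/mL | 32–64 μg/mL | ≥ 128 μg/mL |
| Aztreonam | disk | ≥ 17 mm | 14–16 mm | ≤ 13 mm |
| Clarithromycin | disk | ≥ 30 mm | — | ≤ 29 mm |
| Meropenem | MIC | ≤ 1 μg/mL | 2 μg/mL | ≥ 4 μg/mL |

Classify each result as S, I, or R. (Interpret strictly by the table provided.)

R, I, R, S, R

Ertapenem (22 mm) ≤ 24 mm → R
Doxycycline 2 μg/mL: in 2–4 μg/mL — Intermediate
Cefazolin (256 μg/mL) ≥ 128 μg/mL ⇒ resistant
Aztreonam 17 mm: ≥ 17 mm — Susceptible
Clarithromycin 25 mm: ≤ 29 mm → R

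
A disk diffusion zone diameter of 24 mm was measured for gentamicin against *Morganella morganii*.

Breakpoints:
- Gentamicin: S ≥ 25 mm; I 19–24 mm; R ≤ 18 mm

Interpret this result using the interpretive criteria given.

Gentamicin 24 mm: in 19–24 mm ⇒ Intermediate

I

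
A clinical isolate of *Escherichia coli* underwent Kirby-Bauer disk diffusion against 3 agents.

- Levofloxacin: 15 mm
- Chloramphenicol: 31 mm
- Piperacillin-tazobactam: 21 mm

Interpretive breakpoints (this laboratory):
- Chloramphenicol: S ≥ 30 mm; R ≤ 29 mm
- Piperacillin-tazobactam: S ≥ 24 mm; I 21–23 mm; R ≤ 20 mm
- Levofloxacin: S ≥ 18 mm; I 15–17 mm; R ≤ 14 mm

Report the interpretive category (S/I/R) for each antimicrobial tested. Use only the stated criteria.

I, S, I

Levofloxacin: 15 mm is in 15–17 mm — Intermediate
Chloramphenicol: 31 mm is ≥ 30 mm — Susceptible
Piperacillin-tazobactam 21 mm: in 21–23 mm → intermediate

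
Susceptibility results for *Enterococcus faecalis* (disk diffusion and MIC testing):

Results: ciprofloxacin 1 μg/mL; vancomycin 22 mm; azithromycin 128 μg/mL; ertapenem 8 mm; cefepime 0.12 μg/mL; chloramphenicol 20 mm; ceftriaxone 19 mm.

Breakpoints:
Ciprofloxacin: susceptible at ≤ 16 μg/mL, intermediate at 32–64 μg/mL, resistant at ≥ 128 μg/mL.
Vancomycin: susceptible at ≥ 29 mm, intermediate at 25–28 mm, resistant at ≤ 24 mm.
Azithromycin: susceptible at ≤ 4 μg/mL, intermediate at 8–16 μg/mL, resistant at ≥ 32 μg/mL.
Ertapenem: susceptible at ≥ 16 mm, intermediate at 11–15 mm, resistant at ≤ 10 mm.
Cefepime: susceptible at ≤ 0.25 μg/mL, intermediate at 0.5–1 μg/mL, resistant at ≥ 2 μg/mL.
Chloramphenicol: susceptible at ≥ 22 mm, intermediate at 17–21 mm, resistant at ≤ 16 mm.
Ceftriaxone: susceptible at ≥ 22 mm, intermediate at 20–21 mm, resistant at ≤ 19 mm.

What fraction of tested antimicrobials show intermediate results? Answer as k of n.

1 of 7

Ciprofloxacin (1 μg/mL) ≤ 16 μg/mL ⇒ S
Vancomycin: 22 mm is ≤ 24 mm — resistant
Azithromycin (128 μg/mL) ≥ 32 μg/mL ⇒ R
Ertapenem (8 mm) ≤ 10 mm ⇒ R
Cefepime 0.12 μg/mL: ≤ 0.25 μg/mL ⇒ Susceptible
Chloramphenicol 20 mm: in 17–21 mm → intermediate
Ceftriaxone 19 mm: ≤ 19 mm → resistant
Intermediate: 1/7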